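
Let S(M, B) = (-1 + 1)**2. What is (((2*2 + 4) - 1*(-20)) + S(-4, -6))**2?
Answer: 784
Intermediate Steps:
S(M, B) = 0 (S(M, B) = 0**2 = 0)
(((2*2 + 4) - 1*(-20)) + S(-4, -6))**2 = (((2*2 + 4) - 1*(-20)) + 0)**2 = (((4 + 4) + 20) + 0)**2 = ((8 + 20) + 0)**2 = (28 + 0)**2 = 28**2 = 784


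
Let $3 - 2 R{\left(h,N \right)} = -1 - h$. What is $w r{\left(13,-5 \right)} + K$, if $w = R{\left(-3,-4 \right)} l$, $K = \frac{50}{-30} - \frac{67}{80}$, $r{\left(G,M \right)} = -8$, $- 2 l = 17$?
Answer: $\frac{7559}{240} \approx 31.496$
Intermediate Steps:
$R{\left(h,N \right)} = 2 + \frac{h}{2}$ ($R{\left(h,N \right)} = \frac{3}{2} - \frac{-1 - h}{2} = \frac{3}{2} + \left(\frac{1}{2} + \frac{h}{2}\right) = 2 + \frac{h}{2}$)
$l = - \frac{17}{2}$ ($l = \left(- \frac{1}{2}\right) 17 = - \frac{17}{2} \approx -8.5$)
$K = - \frac{601}{240}$ ($K = 50 \left(- \frac{1}{30}\right) - \frac{67}{80} = - \frac{5}{3} - \frac{67}{80} = - \frac{601}{240} \approx -2.5042$)
$w = - \frac{17}{4}$ ($w = \left(2 + \frac{1}{2} \left(-3\right)\right) \left(- \frac{17}{2}\right) = \left(2 - \frac{3}{2}\right) \left(- \frac{17}{2}\right) = \frac{1}{2} \left(- \frac{17}{2}\right) = - \frac{17}{4} \approx -4.25$)
$w r{\left(13,-5 \right)} + K = \left(- \frac{17}{4}\right) \left(-8\right) - \frac{601}{240} = 34 - \frac{601}{240} = \frac{7559}{240}$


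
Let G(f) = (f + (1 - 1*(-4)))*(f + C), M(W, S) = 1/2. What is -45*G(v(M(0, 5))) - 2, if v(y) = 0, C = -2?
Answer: 448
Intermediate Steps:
M(W, S) = 1/2
G(f) = (-2 + f)*(5 + f) (G(f) = (f + (1 - 1*(-4)))*(f - 2) = (f + (1 + 4))*(-2 + f) = (f + 5)*(-2 + f) = (5 + f)*(-2 + f) = (-2 + f)*(5 + f))
-45*G(v(M(0, 5))) - 2 = -45*(-10 + 0**2 + 3*0) - 2 = -45*(-10 + 0 + 0) - 2 = -45*(-10) - 2 = 450 - 2 = 448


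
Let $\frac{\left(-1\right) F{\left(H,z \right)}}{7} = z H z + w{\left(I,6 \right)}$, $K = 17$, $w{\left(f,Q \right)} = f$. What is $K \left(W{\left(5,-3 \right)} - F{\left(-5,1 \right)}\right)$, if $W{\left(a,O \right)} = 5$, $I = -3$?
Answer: $-867$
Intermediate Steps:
$F{\left(H,z \right)} = 21 - 7 H z^{2}$ ($F{\left(H,z \right)} = - 7 \left(z H z - 3\right) = - 7 \left(H z z - 3\right) = - 7 \left(H z^{2} - 3\right) = - 7 \left(-3 + H z^{2}\right) = 21 - 7 H z^{2}$)
$K \left(W{\left(5,-3 \right)} - F{\left(-5,1 \right)}\right) = 17 \left(5 - \left(21 - - 35 \cdot 1^{2}\right)\right) = 17 \left(5 - \left(21 - \left(-35\right) 1\right)\right) = 17 \left(5 - \left(21 + 35\right)\right) = 17 \left(5 - 56\right) = 17 \left(-51\right) = -867$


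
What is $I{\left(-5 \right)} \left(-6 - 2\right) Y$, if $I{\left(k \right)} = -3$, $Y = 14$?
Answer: $336$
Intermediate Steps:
$I{\left(-5 \right)} \left(-6 - 2\right) Y = - 3 \left(-6 - 2\right) 14 = \left(-3\right) \left(-8\right) 14 = 24 \cdot 14 = 336$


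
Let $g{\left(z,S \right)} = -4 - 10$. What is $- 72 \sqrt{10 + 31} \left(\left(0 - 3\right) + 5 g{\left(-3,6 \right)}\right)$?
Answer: $5256 \sqrt{41} \approx 33655.0$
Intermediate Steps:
$g{\left(z,S \right)} = -14$ ($g{\left(z,S \right)} = -4 - 10 = -14$)
$- 72 \sqrt{10 + 31} \left(\left(0 - 3\right) + 5 g{\left(-3,6 \right)}\right) = - 72 \sqrt{10 + 31} \left(\left(0 - 3\right) + 5 \left(-14\right)\right) = - 72 \sqrt{41} \left(-3 - 70\right) = - 72 \sqrt{41} \left(-73\right) = 5256 \sqrt{41}$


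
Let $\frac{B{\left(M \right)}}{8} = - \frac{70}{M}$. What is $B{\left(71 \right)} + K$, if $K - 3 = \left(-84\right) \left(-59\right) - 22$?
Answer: $\frac{349967}{71} \approx 4929.1$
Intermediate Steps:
$K = 4937$ ($K = 3 - -4934 = 3 + \left(4956 - 22\right) = 3 + 4934 = 4937$)
$B{\left(M \right)} = - \frac{560}{M}$ ($B{\left(M \right)} = 8 \left(- \frac{70}{M}\right) = - \frac{560}{M}$)
$B{\left(71 \right)} + K = - \frac{560}{71} + 4937 = \frac{349967}{71}$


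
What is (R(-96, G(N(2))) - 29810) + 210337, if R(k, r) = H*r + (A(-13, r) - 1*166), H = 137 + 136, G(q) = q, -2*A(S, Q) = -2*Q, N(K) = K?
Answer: 180909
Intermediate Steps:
A(S, Q) = Q (A(S, Q) = -(-1)*Q = Q)
H = 273
R(k, r) = -166 + 274*r (R(k, r) = 273*r + (r - 1*166) = 273*r + (r - 166) = 273*r + (-166 + r) = -166 + 274*r)
(R(-96, G(N(2))) - 29810) + 210337 = ((-166 + 274*2) - 29810) + 210337 = ((-166 + 548) - 29810) + 210337 = (382 - 29810) + 210337 = -29428 + 210337 = 180909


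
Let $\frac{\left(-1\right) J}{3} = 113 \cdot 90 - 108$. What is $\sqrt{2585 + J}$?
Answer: $i \sqrt{27601} \approx 166.14 i$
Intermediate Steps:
$J = -30186$ ($J = - 3 \left(113 \cdot 90 - 108\right) = - 3 \left(10170 - 108\right) = \left(-3\right) 10062 = -30186$)
$\sqrt{2585 + J} = \sqrt{2585 - 30186} = \sqrt{-27601} = i \sqrt{27601}$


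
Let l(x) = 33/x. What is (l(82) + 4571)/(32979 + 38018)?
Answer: 374855/5821754 ≈ 0.064389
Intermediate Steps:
(l(82) + 4571)/(32979 + 38018) = (33/82 + 4571)/(32979 + 38018) = (33*(1/82) + 4571)/70997 = (33/82 + 4571)*(1/70997) = (374855/82)*(1/70997) = 374855/5821754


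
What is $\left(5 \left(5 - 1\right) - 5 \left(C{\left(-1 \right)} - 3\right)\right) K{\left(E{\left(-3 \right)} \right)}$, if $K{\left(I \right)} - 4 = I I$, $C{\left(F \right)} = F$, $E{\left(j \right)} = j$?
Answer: $520$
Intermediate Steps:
$K{\left(I \right)} = 4 + I^{2}$ ($K{\left(I \right)} = 4 + I I = 4 + I^{2}$)
$\left(5 \left(5 - 1\right) - 5 \left(C{\left(-1 \right)} - 3\right)\right) K{\left(E{\left(-3 \right)} \right)} = \left(5 \left(5 - 1\right) - 5 \left(-1 - 3\right)\right) \left(4 + \left(-3\right)^{2}\right) = \left(5 \cdot 4 - -20\right) \left(4 + 9\right) = \left(20 + 20\right) 13 = 40 \cdot 13 = 520$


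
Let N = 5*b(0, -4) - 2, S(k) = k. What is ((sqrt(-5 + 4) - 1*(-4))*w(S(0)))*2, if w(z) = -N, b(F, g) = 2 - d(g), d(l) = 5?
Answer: 136 + 34*I ≈ 136.0 + 34.0*I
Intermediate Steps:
b(F, g) = -3 (b(F, g) = 2 - 1*5 = 2 - 5 = -3)
N = -17 (N = 5*(-3) - 2 = -15 - 2 = -17)
w(z) = 17 (w(z) = -1*(-17) = 17)
((sqrt(-5 + 4) - 1*(-4))*w(S(0)))*2 = ((sqrt(-5 + 4) - 1*(-4))*17)*2 = ((sqrt(-1) + 4)*17)*2 = ((I + 4)*17)*2 = ((4 + I)*17)*2 = (68 + 17*I)*2 = 136 + 34*I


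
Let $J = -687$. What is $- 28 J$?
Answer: $19236$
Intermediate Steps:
$- 28 J = \left(-28\right) \left(-687\right) = 19236$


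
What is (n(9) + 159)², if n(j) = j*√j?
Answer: 34596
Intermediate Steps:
n(j) = j^(3/2)
(n(9) + 159)² = (9^(3/2) + 159)² = (27 + 159)² = 186² = 34596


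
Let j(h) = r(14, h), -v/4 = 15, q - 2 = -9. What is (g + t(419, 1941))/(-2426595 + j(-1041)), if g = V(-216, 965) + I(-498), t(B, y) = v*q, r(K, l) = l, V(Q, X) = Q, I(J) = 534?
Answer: -123/404606 ≈ -0.00030400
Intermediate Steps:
q = -7 (q = 2 - 9 = -7)
v = -60 (v = -4*15 = -60)
t(B, y) = 420 (t(B, y) = -60*(-7) = 420)
g = 318 (g = -216 + 534 = 318)
j(h) = h
(g + t(419, 1941))/(-2426595 + j(-1041)) = (318 + 420)/(-2426595 - 1041) = 738/(-2427636) = 738*(-1/2427636) = -123/404606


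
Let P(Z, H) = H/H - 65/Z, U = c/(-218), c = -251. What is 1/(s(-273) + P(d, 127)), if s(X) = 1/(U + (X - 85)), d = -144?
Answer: 3734064/5409115 ≈ 0.69033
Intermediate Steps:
U = 251/218 (U = -251/(-218) = -251*(-1/218) = 251/218 ≈ 1.1514)
s(X) = 1/(-18279/218 + X) (s(X) = 1/(251/218 + (X - 85)) = 1/(251/218 + (-85 + X)) = 1/(-18279/218 + X))
P(Z, H) = 1 - 65/Z
1/(s(-273) + P(d, 127)) = 1/(218/(-18279 + 218*(-273)) + (-65 - 144)/(-144)) = 1/(218/(-18279 - 59514) - 1/144*(-209)) = 1/(218/(-77793) + 209/144) = 1/(218*(-1/77793) + 209/144) = 1/(-218/77793 + 209/144) = 1/(5409115/3734064) = 3734064/5409115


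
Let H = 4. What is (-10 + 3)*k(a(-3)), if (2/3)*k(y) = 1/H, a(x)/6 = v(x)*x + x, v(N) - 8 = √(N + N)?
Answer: -21/8 ≈ -2.6250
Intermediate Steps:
v(N) = 8 + √2*√N (v(N) = 8 + √(N + N) = 8 + √(2*N) = 8 + √2*√N)
a(x) = 6*x + 6*x*(8 + √2*√x) (a(x) = 6*((8 + √2*√x)*x + x) = 6*(x*(8 + √2*√x) + x) = 6*(x + x*(8 + √2*√x)) = 6*x + 6*x*(8 + √2*√x))
k(y) = 3/8 (k(y) = (3/2)/4 = (3/2)*(¼) = 3/8)
(-10 + 3)*k(a(-3)) = (-10 + 3)*(3/8) = -7*3/8 = -21/8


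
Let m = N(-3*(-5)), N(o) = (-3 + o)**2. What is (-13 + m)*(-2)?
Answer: -262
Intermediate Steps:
m = 144 (m = (-3 - 3*(-5))**2 = (-3 + 15)**2 = 12**2 = 144)
(-13 + m)*(-2) = (-13 + 144)*(-2) = 131*(-2) = -262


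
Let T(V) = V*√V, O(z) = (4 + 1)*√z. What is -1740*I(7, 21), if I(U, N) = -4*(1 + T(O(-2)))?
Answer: 6960 + 34800*2^(¾)*√5*I^(3/2) ≈ -85578.0 + 92538.0*I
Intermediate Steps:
O(z) = 5*√z
T(V) = V^(3/2)
I(U, N) = -4 - 20*2^(¾)*√5*I^(3/2) (I(U, N) = -4*(1 + (5*√(-2))^(3/2)) = -4*(1 + (5*(I*√2))^(3/2)) = -4*(1 + (5*I*√2)^(3/2)) = -4*(1 + 5*2^(¾)*√5*I^(3/2)) = -4 - 20*2^(¾)*√5*I^(3/2))
-1740*I(7, 21) = -1740*(-4 - 20*2^(¾)*√5*I^(3/2)) = 6960 + 34800*2^(¾)*√5*I^(3/2)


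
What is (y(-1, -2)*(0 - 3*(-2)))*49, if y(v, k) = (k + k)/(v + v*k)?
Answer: -1176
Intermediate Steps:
y(v, k) = 2*k/(v + k*v) (y(v, k) = (2*k)/(v + k*v) = 2*k/(v + k*v))
(y(-1, -2)*(0 - 3*(-2)))*49 = ((2*(-2)/(-1*(1 - 2)))*(0 - 3*(-2)))*49 = ((2*(-2)*(-1)/(-1))*(0 + 6))*49 = ((2*(-2)*(-1)*(-1))*6)*49 = -4*6*49 = -24*49 = -1176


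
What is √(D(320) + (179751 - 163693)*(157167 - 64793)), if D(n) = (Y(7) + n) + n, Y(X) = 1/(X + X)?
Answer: √290735097086/14 ≈ 38514.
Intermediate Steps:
Y(X) = 1/(2*X)
D(n) = 1/14 + 2*n (D(n) = ((½)/7 + n) + n = ((½)*(⅐) + n) + n = (1/14 + n) + n = 1/14 + 2*n)
√(D(320) + (179751 - 163693)*(157167 - 64793)) = √((1/14 + 2*320) + (179751 - 163693)*(157167 - 64793)) = √((1/14 + 640) + 16058*92374) = √(8961/14 + 1483341692) = √(20766792649/14) = √290735097086/14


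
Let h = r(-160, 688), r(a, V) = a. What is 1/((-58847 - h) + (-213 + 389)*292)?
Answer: -1/7295 ≈ -0.00013708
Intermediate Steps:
h = -160
1/((-58847 - h) + (-213 + 389)*292) = 1/((-58847 - 1*(-160)) + (-213 + 389)*292) = 1/((-58847 + 160) + 176*292) = 1/(-58687 + 51392) = 1/(-7295) = -1/7295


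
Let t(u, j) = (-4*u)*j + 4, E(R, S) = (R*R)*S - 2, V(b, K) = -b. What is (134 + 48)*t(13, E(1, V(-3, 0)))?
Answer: -8736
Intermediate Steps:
E(R, S) = -2 + S*R² (E(R, S) = R²*S - 2 = S*R² - 2 = -2 + S*R²)
t(u, j) = 4 - 4*j*u (t(u, j) = -4*j*u + 4 = 4 - 4*j*u)
(134 + 48)*t(13, E(1, V(-3, 0))) = (134 + 48)*(4 - 4*(-2 - 1*(-3)*1²)*13) = 182*(4 - 4*(-2 + 3*1)*13) = 182*(4 - 4*(-2 + 3)*13) = 182*(4 - 4*1*13) = 182*(4 - 52) = 182*(-48) = -8736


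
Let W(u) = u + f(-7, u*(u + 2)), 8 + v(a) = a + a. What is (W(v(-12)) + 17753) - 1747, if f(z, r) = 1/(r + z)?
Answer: 15223223/953 ≈ 15974.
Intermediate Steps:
v(a) = -8 + 2*a (v(a) = -8 + (a + a) = -8 + 2*a)
W(u) = u + 1/(-7 + u*(2 + u)) (W(u) = u + 1/(u*(u + 2) - 7) = u + 1/(u*(2 + u) - 7) = u + 1/(-7 + u*(2 + u)))
(W(v(-12)) + 17753) - 1747 = (((-8 + 2*(-12)) + 1/(-7 + (-8 + 2*(-12))*(2 + (-8 + 2*(-12))))) + 17753) - 1747 = (((-8 - 24) + 1/(-7 + (-8 - 24)*(2 + (-8 - 24)))) + 17753) - 1747 = ((-32 + 1/(-7 - 32*(2 - 32))) + 17753) - 1747 = ((-32 + 1/(-7 - 32*(-30))) + 17753) - 1747 = ((-32 + 1/(-7 + 960)) + 17753) - 1747 = ((-32 + 1/953) + 17753) - 1747 = (-30495/953 + 17753) - 1747 = 16888114/953 - 1747 = 15223223/953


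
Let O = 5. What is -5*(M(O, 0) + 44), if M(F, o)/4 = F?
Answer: -320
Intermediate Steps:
M(F, o) = 4*F
-5*(M(O, 0) + 44) = -5*(4*5 + 44) = -5*(20 + 44) = -5*64 = -320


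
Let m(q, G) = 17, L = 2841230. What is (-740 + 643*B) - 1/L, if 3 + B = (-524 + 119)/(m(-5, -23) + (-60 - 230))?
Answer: -63348875873/36935990 ≈ -1715.1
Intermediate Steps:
B = -138/91 (B = -3 + (-524 + 119)/(17 + (-60 - 230)) = -3 - 405/(17 - 290) = -3 - 405/(-273) = -3 - 405*(-1/273) = -3 + 135/91 = -138/91 ≈ -1.5165)
(-740 + 643*B) - 1/L = (-740 + 643*(-138/91)) - 1/2841230 = (-740 - 88734/91) - 1*1/2841230 = -156074/91 - 1/2841230 = -63348875873/36935990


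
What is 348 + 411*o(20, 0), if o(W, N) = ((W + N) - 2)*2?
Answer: 15144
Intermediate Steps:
o(W, N) = -4 + 2*N + 2*W (o(W, N) = ((N + W) - 2)*2 = (-2 + N + W)*2 = -4 + 2*N + 2*W)
348 + 411*o(20, 0) = 348 + 411*(-4 + 2*0 + 2*20) = 348 + 411*(-4 + 0 + 40) = 348 + 411*36 = 348 + 14796 = 15144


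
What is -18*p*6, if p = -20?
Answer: 2160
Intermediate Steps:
-18*p*6 = -18*(-20)*6 = 360*6 = 2160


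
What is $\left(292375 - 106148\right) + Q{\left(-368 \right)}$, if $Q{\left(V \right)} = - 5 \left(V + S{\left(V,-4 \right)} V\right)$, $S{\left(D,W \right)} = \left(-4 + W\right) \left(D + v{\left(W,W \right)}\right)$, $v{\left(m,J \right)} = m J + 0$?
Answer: $5369507$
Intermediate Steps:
$v{\left(m,J \right)} = J m$ ($v{\left(m,J \right)} = J m + 0 = J m$)
$S{\left(D,W \right)} = \left(-4 + W\right) \left(D + W^{2}\right)$ ($S{\left(D,W \right)} = \left(-4 + W\right) \left(D + W W\right) = \left(-4 + W\right) \left(D + W^{2}\right)$)
$Q{\left(V \right)} = - 5 V - 5 V \left(-128 - 8 V\right)$ ($Q{\left(V \right)} = - 5 \left(V + \left(\left(-4\right)^{3} - 4 V - 4 \left(-4\right)^{2} + V \left(-4\right)\right) V\right) = - 5 \left(V + \left(-64 - 4 V - 64 - 4 V\right) V\right) = - 5 \left(V + \left(-128 - 8 V\right) V\right) = - 5 \left(V + V \left(-128 - 8 V\right)\right) = - 5 V - 5 V \left(-128 - 8 V\right)$)
$\left(292375 - 106148\right) + Q{\left(-368 \right)} = \left(292375 - 106148\right) + 5 \left(-368\right) \left(127 + 8 \left(-368\right)\right) = 186227 + 5 \left(-368\right) \left(127 - 2944\right) = 186227 + 5 \left(-368\right) \left(-2817\right) = 186227 + 5183280 = 5369507$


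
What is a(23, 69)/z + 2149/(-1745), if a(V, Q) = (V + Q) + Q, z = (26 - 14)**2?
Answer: -28511/251280 ≈ -0.11346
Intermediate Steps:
z = 144 (z = 12**2 = 144)
a(V, Q) = V + 2*Q (a(V, Q) = (Q + V) + Q = V + 2*Q)
a(23, 69)/z + 2149/(-1745) = (23 + 2*69)/144 + 2149/(-1745) = (23 + 138)*(1/144) + 2149*(-1/1745) = 161*(1/144) - 2149/1745 = 161/144 - 2149/1745 = -28511/251280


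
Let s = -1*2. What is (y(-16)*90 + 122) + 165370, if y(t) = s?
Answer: 165312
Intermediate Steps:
s = -2
y(t) = -2
(y(-16)*90 + 122) + 165370 = (-2*90 + 122) + 165370 = (-180 + 122) + 165370 = -58 + 165370 = 165312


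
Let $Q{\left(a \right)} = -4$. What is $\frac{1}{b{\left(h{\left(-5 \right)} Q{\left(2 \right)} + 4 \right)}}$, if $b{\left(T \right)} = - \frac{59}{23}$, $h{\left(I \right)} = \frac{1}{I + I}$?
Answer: $- \frac{23}{59} \approx -0.38983$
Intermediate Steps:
$h{\left(I \right)} = \frac{1}{2 I}$
$b{\left(T \right)} = - \frac{59}{23}$ ($b{\left(T \right)} = \left(-59\right) \frac{1}{23} = - \frac{59}{23}$)
$\frac{1}{b{\left(h{\left(-5 \right)} Q{\left(2 \right)} + 4 \right)}} = \frac{1}{- \frac{59}{23}} = - \frac{23}{59}$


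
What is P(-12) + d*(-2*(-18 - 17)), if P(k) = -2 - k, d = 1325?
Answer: 92760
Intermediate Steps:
P(-12) + d*(-2*(-18 - 17)) = (-2 - 1*(-12)) + 1325*(-2*(-18 - 17)) = (-2 + 12) + 1325*(-2*(-35)) = 10 + 1325*70 = 10 + 92750 = 92760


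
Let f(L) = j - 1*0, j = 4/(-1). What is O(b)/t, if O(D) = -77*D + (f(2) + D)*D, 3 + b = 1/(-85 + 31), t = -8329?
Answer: -739531/24287364 ≈ -0.030449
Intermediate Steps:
j = -4 (j = 4*(-1) = -4)
f(L) = -4 (f(L) = -4 - 1*0 = -4 + 0 = -4)
b = -163/54 (b = -3 + 1/(-85 + 31) = -3 + 1/(-54) = -3 - 1/54 = -163/54 ≈ -3.0185)
O(D) = -77*D + D*(-4 + D) (O(D) = -77*D + (-4 + D)*D = -77*D + D*(-4 + D))
O(b)/t = -163*(-81 - 163/54)/54/(-8329) = -163/54*(-4537/54)*(-1/8329) = (739531/2916)*(-1/8329) = -739531/24287364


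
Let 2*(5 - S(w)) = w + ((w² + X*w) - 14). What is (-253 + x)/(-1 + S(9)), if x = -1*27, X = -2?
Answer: 56/5 ≈ 11.200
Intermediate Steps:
x = -27
S(w) = 12 + w/2 - w²/2 (S(w) = 5 - (w + ((w² - 2*w) - 14))/2 = 5 - (w + (-14 + w² - 2*w))/2 = 5 - (-14 + w² - w)/2 = 5 + (7 + w/2 - w²/2) = 12 + w/2 - w²/2)
(-253 + x)/(-1 + S(9)) = (-253 - 27)/(-1 + (12 + (½)*9 - ½*9²)) = -280/(-1 + (12 + 9/2 - ½*81)) = -280/(-1 + (12 + 9/2 - 81/2)) = -280/(-1 - 24) = -280/(-25) = -280*(-1/25) = 56/5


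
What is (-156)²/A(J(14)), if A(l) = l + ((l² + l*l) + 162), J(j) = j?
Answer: 3042/71 ≈ 42.845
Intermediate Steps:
A(l) = 162 + l + 2*l² (A(l) = l + ((l² + l²) + 162) = l + (2*l² + 162) = l + (162 + 2*l²) = 162 + l + 2*l²)
(-156)²/A(J(14)) = (-156)²/(162 + 14 + 2*14²) = 24336/(162 + 14 + 2*196) = 24336/(162 + 14 + 392) = 24336/568 = 24336*(1/568) = 3042/71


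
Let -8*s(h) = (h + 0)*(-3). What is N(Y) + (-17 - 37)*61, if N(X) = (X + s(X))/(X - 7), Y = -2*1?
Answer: -118573/36 ≈ -3293.7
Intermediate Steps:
Y = -2
s(h) = 3*h/8 (s(h) = -(h + 0)*(-3)/8 = -h*(-3)/8 = -(-3)*h/8 = 3*h/8)
N(X) = 11*X/(8*(-7 + X)) (N(X) = (X + 3*X/8)/(X - 7) = (11*X/8)/(-7 + X) = 11*X/(8*(-7 + X)))
N(Y) + (-17 - 37)*61 = (11/8)*(-2)/(-7 - 2) + (-17 - 37)*61 = (11/8)*(-2)/(-9) - 54*61 = (11/8)*(-2)*(-1/9) - 3294 = 11/36 - 3294 = -118573/36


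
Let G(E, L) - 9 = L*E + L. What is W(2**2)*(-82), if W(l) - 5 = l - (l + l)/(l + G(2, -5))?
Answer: -1066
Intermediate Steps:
G(E, L) = 9 + L + E*L (G(E, L) = 9 + (L*E + L) = 9 + (E*L + L) = 9 + (L + E*L) = 9 + L + E*L)
W(l) = 5 + l - 2*l/(-6 + l) (W(l) = 5 + (l - (l + l)/(l + (9 - 5 + 2*(-5)))) = 5 + (l - 2*l/(l + (9 - 5 - 10))) = 5 + (l - 2*l/(l - 6)) = 5 + (l - 2*l/(-6 + l)) = 5 + l - 2*l/(-6 + l))
W(2**2)*(-82) = ((-30 + (2**2)**2 - 3*2**2)/(-6 + 2**2))*(-82) = ((-30 + 4**2 - 3*4)/(-6 + 4))*(-82) = ((-30 + 16 - 12)/(-2))*(-82) = -1/2*(-26)*(-82) = 13*(-82) = -1066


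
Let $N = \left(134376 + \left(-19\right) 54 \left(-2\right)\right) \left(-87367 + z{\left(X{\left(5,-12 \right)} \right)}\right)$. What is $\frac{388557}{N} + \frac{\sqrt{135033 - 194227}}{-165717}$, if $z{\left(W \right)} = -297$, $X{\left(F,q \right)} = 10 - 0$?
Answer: $- \frac{129519}{3986608064} - \frac{i \sqrt{59194}}{165717} \approx -3.2489 \cdot 10^{-5} - 0.0014682 i$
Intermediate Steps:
$X{\left(F,q \right)} = 10$ ($X{\left(F,q \right)} = 10 + 0 = 10$)
$N = -11959824192$ ($N = \left(134376 + \left(-19\right) 54 \left(-2\right)\right) \left(-87367 - 297\right) = \left(134376 - -2052\right) \left(-87664\right) = \left(134376 + 2052\right) \left(-87664\right) = 136428 \left(-87664\right) = -11959824192$)
$\frac{388557}{N} + \frac{\sqrt{135033 - 194227}}{-165717} = \frac{388557}{-11959824192} + \frac{\sqrt{135033 - 194227}}{-165717} = 388557 \left(- \frac{1}{11959824192}\right) + \sqrt{-59194} \left(- \frac{1}{165717}\right) = - \frac{129519}{3986608064} + i \sqrt{59194} \left(- \frac{1}{165717}\right) = - \frac{129519}{3986608064} - \frac{i \sqrt{59194}}{165717}$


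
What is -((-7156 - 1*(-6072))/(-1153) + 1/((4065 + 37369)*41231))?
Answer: -1851867936489/1969745137862 ≈ -0.94016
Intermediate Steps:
-((-7156 - 1*(-6072))/(-1153) + 1/((4065 + 37369)*41231)) = -((-7156 + 6072)*(-1/1153) + (1/41231)/41434) = -(-1084*(-1/1153) + (1/41434)*(1/41231)) = -(1084/1153 + 1/1708365254) = -1*1851867936489/1969745137862 = -1851867936489/1969745137862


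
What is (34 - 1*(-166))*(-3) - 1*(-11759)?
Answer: 11159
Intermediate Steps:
(34 - 1*(-166))*(-3) - 1*(-11759) = (34 + 166)*(-3) + 11759 = 200*(-3) + 11759 = -600 + 11759 = 11159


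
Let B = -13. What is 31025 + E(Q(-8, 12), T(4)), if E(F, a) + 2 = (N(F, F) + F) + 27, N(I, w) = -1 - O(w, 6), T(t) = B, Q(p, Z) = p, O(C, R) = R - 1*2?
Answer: 31037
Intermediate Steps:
O(C, R) = -2 + R (O(C, R) = R - 2 = -2 + R)
T(t) = -13
N(I, w) = -5 (N(I, w) = -1 - (-2 + 6) = -1 - 1*4 = -1 - 4 = -5)
E(F, a) = 20 + F (E(F, a) = -2 + ((-5 + F) + 27) = -2 + (22 + F) = 20 + F)
31025 + E(Q(-8, 12), T(4)) = 31025 + (20 - 8) = 31025 + 12 = 31037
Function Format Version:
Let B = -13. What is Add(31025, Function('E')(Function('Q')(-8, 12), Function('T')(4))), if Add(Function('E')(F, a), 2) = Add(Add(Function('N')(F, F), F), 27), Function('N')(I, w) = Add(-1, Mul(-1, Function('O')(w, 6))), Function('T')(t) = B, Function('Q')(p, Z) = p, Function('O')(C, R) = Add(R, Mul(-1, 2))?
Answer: 31037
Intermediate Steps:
Function('O')(C, R) = Add(-2, R) (Function('O')(C, R) = Add(R, -2) = Add(-2, R))
Function('T')(t) = -13
Function('N')(I, w) = -5 (Function('N')(I, w) = Add(-1, Mul(-1, Add(-2, 6))) = Add(-1, Mul(-1, 4)) = Add(-1, -4) = -5)
Function('E')(F, a) = Add(20, F) (Function('E')(F, a) = Add(-2, Add(Add(-5, F), 27)) = Add(-2, Add(22, F)) = Add(20, F))
Add(31025, Function('E')(Function('Q')(-8, 12), Function('T')(4))) = Add(31025, Add(20, -8)) = Add(31025, 12) = 31037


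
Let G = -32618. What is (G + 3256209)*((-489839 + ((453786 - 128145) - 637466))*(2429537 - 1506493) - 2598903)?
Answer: -2385372701778311329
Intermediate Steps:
(G + 3256209)*((-489839 + ((453786 - 128145) - 637466))*(2429537 - 1506493) - 2598903) = (-32618 + 3256209)*((-489839 + ((453786 - 128145) - 637466))*(2429537 - 1506493) - 2598903) = 3223591*((-489839 + (325641 - 637466))*923044 - 2598903) = 3223591*((-489839 - 311825)*923044 - 2598903) = 3223591*(-801664*923044 - 2598903) = 3223591*(-739971145216 - 2598903) = 3223591*(-739973744119) = -2385372701778311329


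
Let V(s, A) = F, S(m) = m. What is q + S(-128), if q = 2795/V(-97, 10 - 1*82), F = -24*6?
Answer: -21227/144 ≈ -147.41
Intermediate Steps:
F = -144
V(s, A) = -144
q = -2795/144 (q = 2795/(-144) = 2795*(-1/144) = -2795/144 ≈ -19.410)
q + S(-128) = -2795/144 - 128 = -21227/144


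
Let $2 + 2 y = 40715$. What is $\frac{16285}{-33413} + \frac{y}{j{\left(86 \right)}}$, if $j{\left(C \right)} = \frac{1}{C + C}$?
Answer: $\frac{116989522049}{33413} \approx 3.5013 \cdot 10^{6}$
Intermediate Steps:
$y = \frac{40713}{2}$ ($y = -1 + \frac{1}{2} \cdot 40715 = -1 + \frac{40715}{2} = \frac{40713}{2} \approx 20357.0$)
$j{\left(C \right)} = \frac{1}{2 C}$
$\frac{16285}{-33413} + \frac{y}{j{\left(86 \right)}} = \frac{16285}{-33413} + \frac{40713}{2 \frac{1}{2 \cdot 86}} = 16285 \left(- \frac{1}{33413}\right) + \frac{40713}{2 \cdot \frac{1}{2} \cdot \frac{1}{86}} = - \frac{16285}{33413} + \frac{40713 \frac{1}{\frac{1}{172}}}{2} = - \frac{16285}{33413} + \frac{40713}{2} \cdot 172 = - \frac{16285}{33413} + 3501318 = \frac{116989522049}{33413}$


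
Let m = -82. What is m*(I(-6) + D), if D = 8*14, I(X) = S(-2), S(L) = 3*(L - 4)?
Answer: -7708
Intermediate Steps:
S(L) = -12 + 3*L (S(L) = 3*(-4 + L) = -12 + 3*L)
I(X) = -18 (I(X) = -12 + 3*(-2) = -12 - 6 = -18)
D = 112
m*(I(-6) + D) = -82*(-18 + 112) = -82*94 = -7708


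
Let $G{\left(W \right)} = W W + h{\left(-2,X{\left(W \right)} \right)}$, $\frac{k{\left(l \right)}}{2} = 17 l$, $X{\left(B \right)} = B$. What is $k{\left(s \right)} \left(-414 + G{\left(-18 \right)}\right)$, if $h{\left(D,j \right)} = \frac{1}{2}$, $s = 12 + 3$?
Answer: $-45645$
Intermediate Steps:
$s = 15$
$h{\left(D,j \right)} = \frac{1}{2}$
$k{\left(l \right)} = 34 l$ ($k{\left(l \right)} = 2 \cdot 17 l = 34 l$)
$G{\left(W \right)} = \frac{1}{2} + W^{2}$ ($G{\left(W \right)} = W W + \frac{1}{2} = W^{2} + \frac{1}{2} = \frac{1}{2} + W^{2}$)
$k{\left(s \right)} \left(-414 + G{\left(-18 \right)}\right) = 34 \cdot 15 \left(-414 + \left(\frac{1}{2} + \left(-18\right)^{2}\right)\right) = 510 \left(-414 + \left(\frac{1}{2} + 324\right)\right) = 510 \left(-414 + \frac{649}{2}\right) = 510 \left(- \frac{179}{2}\right) = -45645$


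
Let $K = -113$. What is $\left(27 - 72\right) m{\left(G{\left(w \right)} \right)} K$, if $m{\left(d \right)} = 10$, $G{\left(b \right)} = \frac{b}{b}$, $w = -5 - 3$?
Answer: $50850$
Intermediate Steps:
$w = -8$ ($w = -5 - 3 = -8$)
$G{\left(b \right)} = 1$
$\left(27 - 72\right) m{\left(G{\left(w \right)} \right)} K = \left(27 - 72\right) 10 \left(-113\right) = \left(-45\right) 10 \left(-113\right) = \left(-450\right) \left(-113\right) = 50850$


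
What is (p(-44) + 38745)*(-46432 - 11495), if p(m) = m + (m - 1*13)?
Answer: -2238530988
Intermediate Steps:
p(m) = -13 + 2*m (p(m) = m + (m - 13) = m + (-13 + m) = -13 + 2*m)
(p(-44) + 38745)*(-46432 - 11495) = ((-13 + 2*(-44)) + 38745)*(-46432 - 11495) = ((-13 - 88) + 38745)*(-57927) = (-101 + 38745)*(-57927) = 38644*(-57927) = -2238530988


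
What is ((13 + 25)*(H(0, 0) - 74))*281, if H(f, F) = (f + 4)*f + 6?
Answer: -726104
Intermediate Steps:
H(f, F) = 6 + f*(4 + f) (H(f, F) = (4 + f)*f + 6 = f*(4 + f) + 6 = 6 + f*(4 + f))
((13 + 25)*(H(0, 0) - 74))*281 = ((13 + 25)*((6 + 0**2 + 4*0) - 74))*281 = (38*((6 + 0 + 0) - 74))*281 = (38*(6 - 74))*281 = (38*(-68))*281 = -2584*281 = -726104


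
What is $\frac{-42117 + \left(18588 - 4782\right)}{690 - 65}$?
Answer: $- \frac{28311}{625} \approx -45.298$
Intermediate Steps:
$\frac{-42117 + \left(18588 - 4782\right)}{690 - 65} = \frac{-42117 + \left(18588 - 4782\right)}{625} = \left(-42117 + 13806\right) \frac{1}{625} = \left(-28311\right) \frac{1}{625} = - \frac{28311}{625}$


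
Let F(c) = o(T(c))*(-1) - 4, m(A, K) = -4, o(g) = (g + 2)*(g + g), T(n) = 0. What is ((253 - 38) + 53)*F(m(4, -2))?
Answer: -1072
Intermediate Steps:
o(g) = 2*g*(2 + g) (o(g) = (2 + g)*(2*g) = 2*g*(2 + g))
F(c) = -4 (F(c) = (2*0*(2 + 0))*(-1) - 4 = (2*0*2)*(-1) - 4 = 0*(-1) - 4 = 0 - 4 = -4)
((253 - 38) + 53)*F(m(4, -2)) = ((253 - 38) + 53)*(-4) = (215 + 53)*(-4) = 268*(-4) = -1072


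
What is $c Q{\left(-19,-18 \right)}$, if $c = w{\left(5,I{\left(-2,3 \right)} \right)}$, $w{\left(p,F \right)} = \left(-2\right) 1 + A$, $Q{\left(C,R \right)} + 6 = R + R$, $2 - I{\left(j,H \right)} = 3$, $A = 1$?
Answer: $42$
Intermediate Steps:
$I{\left(j,H \right)} = -1$ ($I{\left(j,H \right)} = 2 - 3 = -1$)
$Q{\left(C,R \right)} = -6 + 2 R$ ($Q{\left(C,R \right)} = -6 + \left(R + R\right) = -6 + 2 R$)
$w{\left(p,F \right)} = -1$ ($w{\left(p,F \right)} = \left(-2\right) 1 + 1 = -2 + 1 = -1$)
$c = -1$
$c Q{\left(-19,-18 \right)} = - (-6 + 2 \left(-18\right)) = - (-6 - 36) = \left(-1\right) \left(-42\right) = 42$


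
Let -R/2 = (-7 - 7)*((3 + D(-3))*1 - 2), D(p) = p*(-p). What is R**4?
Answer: 2517630976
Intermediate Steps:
D(p) = -p**2
R = -224 (R = -2*(-7 - 7)*((3 - 1*(-3)**2)*1 - 2) = -(-28)*((3 - 1*9)*1 - 2) = -(-28)*((3 - 9)*1 - 2) = -(-28)*(-6*1 - 2) = -(-28)*(-6 - 2) = -(-28)*(-8) = -2*112 = -224)
R**4 = (-224)**4 = 2517630976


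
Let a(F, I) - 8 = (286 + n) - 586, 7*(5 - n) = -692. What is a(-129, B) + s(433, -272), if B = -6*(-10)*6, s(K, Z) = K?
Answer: 1714/7 ≈ 244.86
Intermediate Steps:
n = 727/7 (n = 5 - ⅐*(-692) = 5 + 692/7 = 727/7 ≈ 103.86)
B = 360 (B = 60*6 = 360)
a(F, I) = -1317/7 (a(F, I) = 8 + ((286 + 727/7) - 586) = 8 + (2729/7 - 586) = 8 - 1373/7 = -1317/7)
a(-129, B) + s(433, -272) = -1317/7 + 433 = 1714/7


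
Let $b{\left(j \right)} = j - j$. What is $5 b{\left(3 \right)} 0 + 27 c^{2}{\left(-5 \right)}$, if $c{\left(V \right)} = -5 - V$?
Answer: $0$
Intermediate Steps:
$b{\left(j \right)} = 0$
$5 b{\left(3 \right)} 0 + 27 c^{2}{\left(-5 \right)} = 5 \cdot 0 \cdot 0 + 27 \left(-5 - -5\right)^{2} = 0 \cdot 0 + 27 \left(-5 + 5\right)^{2} = 0 + 27 \cdot 0^{2} = 0 + 27 \cdot 0 = 0 + 0 = 0$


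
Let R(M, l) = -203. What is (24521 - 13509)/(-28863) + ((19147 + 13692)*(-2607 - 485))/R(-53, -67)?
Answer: 2930694484808/5859189 ≈ 5.0019e+5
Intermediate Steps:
(24521 - 13509)/(-28863) + ((19147 + 13692)*(-2607 - 485))/R(-53, -67) = (24521 - 13509)/(-28863) + ((19147 + 13692)*(-2607 - 485))/(-203) = 11012*(-1/28863) + (32839*(-3092))*(-1/203) = -11012/28863 - 101538188*(-1/203) = -11012/28863 + 101538188/203 = 2930694484808/5859189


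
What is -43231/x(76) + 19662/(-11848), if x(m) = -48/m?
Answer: 304111904/4443 ≈ 68447.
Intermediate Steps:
-43231/x(76) + 19662/(-11848) = -43231/((-48/76)) + 19662/(-11848) = -43231/((-48*1/76)) + 19662*(-1/11848) = -43231/(-12/19) - 9831/5924 = -43231*(-19/12) - 9831/5924 = 821389/12 - 9831/5924 = 304111904/4443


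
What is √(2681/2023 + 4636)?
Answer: √1340187/17 ≈ 68.098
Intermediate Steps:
√(2681/2023 + 4636) = √(2681*(1/2023) + 4636) = √(383/289 + 4636) = √(1340187/289) = √1340187/17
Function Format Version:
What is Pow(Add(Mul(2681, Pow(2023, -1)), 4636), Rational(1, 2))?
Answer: Mul(Rational(1, 17), Pow(1340187, Rational(1, 2))) ≈ 68.098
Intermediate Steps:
Pow(Add(Mul(2681, Pow(2023, -1)), 4636), Rational(1, 2)) = Pow(Add(Mul(2681, Rational(1, 2023)), 4636), Rational(1, 2)) = Pow(Add(Rational(383, 289), 4636), Rational(1, 2)) = Pow(Rational(1340187, 289), Rational(1, 2)) = Mul(Rational(1, 17), Pow(1340187, Rational(1, 2)))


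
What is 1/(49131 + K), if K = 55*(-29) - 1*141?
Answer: 1/47395 ≈ 2.1099e-5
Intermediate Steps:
K = -1736 (K = -1595 - 141 = -1736)
1/(49131 + K) = 1/(49131 - 1736) = 1/47395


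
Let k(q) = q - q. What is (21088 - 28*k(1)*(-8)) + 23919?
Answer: 45007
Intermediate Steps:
k(q) = 0
(21088 - 28*k(1)*(-8)) + 23919 = (21088 - 28*0*(-8)) + 23919 = (21088 + 0*(-8)) + 23919 = (21088 + 0) + 23919 = 21088 + 23919 = 45007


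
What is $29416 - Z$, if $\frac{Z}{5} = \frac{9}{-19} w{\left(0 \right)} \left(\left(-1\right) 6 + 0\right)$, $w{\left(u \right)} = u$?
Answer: $29416$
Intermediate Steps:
$Z = 0$ ($Z = 5 \frac{9}{-19} \cdot 0 \left(\left(-1\right) 6 + 0\right) = 5 \cdot 9 \left(- \frac{1}{19}\right) 0 \left(-6 + 0\right) = 5 \left(- \frac{9}{19}\right) 0 \left(-6\right) = 5 \cdot 0 \left(-6\right) = 5 \cdot 0 = 0$)
$29416 - Z = 29416 - 0 = 29416 + 0 = 29416$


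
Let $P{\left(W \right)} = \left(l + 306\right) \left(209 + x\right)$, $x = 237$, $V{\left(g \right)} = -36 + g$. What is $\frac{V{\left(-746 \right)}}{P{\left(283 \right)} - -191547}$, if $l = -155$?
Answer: $- \frac{46}{15229} \approx -0.0030206$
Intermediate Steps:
$P{\left(W \right)} = 67346$ ($P{\left(W \right)} = \left(-155 + 306\right) \left(209 + 237\right) = 151 \cdot 446 = 67346$)
$\frac{V{\left(-746 \right)}}{P{\left(283 \right)} - -191547} = \frac{-36 - 746}{67346 - -191547} = - \frac{782}{67346 + 191547} = - \frac{782}{258893} = \left(-782\right) \frac{1}{258893} = - \frac{46}{15229}$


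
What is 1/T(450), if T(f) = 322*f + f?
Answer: 1/145350 ≈ 6.8799e-6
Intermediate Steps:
T(f) = 323*f
1/T(450) = 1/(323*450) = 1/145350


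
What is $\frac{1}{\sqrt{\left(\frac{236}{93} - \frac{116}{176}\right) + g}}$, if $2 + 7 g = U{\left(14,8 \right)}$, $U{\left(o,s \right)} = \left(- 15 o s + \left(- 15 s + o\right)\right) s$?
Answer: $- \frac{2 i \sqrt{418351857231}}{58420871} \approx - 0.022143 i$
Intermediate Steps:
$U{\left(o,s \right)} = s \left(o - 15 s - 15 o s\right)$ ($U{\left(o,s \right)} = \left(- 15 o s + \left(o - 15 s\right)\right) s = \left(o - 15 s - 15 o s\right) s = s \left(o - 15 s - 15 o s\right)$)
$g = - \frac{14290}{7}$ ($g = - \frac{2}{7} + \frac{8 \left(14 - 120 - 210 \cdot 8\right)}{7} = - \frac{2}{7} + \frac{8 \left(14 - 120 - 1680\right)}{7} = - \frac{2}{7} + \frac{8 \left(-1786\right)}{7} = - \frac{2}{7} + \frac{1}{7} \left(-14288\right) = - \frac{2}{7} - \frac{14288}{7} = - \frac{14290}{7} \approx -2041.4$)
$\frac{1}{\sqrt{\left(\frac{236}{93} - \frac{116}{176}\right) + g}} = \frac{1}{\sqrt{\left(\frac{236}{93} - \frac{116}{176}\right) - \frac{14290}{7}}} = \frac{1}{\sqrt{\left(236 \cdot \frac{1}{93} - \frac{29}{44}\right) - \frac{14290}{7}}} = \frac{1}{\sqrt{\left(\frac{236}{93} - \frac{29}{44}\right) - \frac{14290}{7}}} = \frac{1}{\sqrt{\frac{7687}{4092} - \frac{14290}{7}}} = \frac{1}{\sqrt{- \frac{58420871}{28644}}} = \frac{1}{\frac{1}{14322} i \sqrt{418351857231}} = - \frac{2 i \sqrt{418351857231}}{58420871}$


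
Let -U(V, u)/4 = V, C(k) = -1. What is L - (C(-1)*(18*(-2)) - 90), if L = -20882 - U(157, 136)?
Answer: -20200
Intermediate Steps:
U(V, u) = -4*V
L = -20254 (L = -20882 - (-4)*157 = -20882 - 1*(-628) = -20882 + 628 = -20254)
L - (C(-1)*(18*(-2)) - 90) = -20254 - (-18*(-2) - 90) = -20254 - (-1*(-36) - 90) = -20254 - (36 - 90) = -20254 - 1*(-54) = -20254 + 54 = -20200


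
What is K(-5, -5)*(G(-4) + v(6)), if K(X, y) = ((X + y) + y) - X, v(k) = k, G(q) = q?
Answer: -20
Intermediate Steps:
K(X, y) = 2*y (K(X, y) = (X + 2*y) - X = 2*y)
K(-5, -5)*(G(-4) + v(6)) = (2*(-5))*(-4 + 6) = -10*2 = -20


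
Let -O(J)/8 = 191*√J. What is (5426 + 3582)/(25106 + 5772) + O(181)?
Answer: 4504/15439 - 1528*√181 ≈ -20557.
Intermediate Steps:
O(J) = -1528*√J
(5426 + 3582)/(25106 + 5772) + O(181) = (5426 + 3582)/(25106 + 5772) - 1528*√181 = 9008/30878 - 1528*√181 = 9008*(1/30878) - 1528*√181 = 4504/15439 - 1528*√181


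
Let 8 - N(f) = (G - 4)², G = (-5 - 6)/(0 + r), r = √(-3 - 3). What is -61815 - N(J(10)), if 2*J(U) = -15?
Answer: -370963/6 - 44*I*√6/3 ≈ -61827.0 - 35.926*I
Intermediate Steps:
r = I*√6 (r = √(-6) = I*√6 ≈ 2.4495*I)
G = 11*I*√6/6 (G = (-5 - 6)/(0 + I*√6) = -11*(-I*√6/6) = -(-11)*I*√6/6 = 11*I*√6/6 ≈ 4.4907*I)
J(U) = -15/2 (J(U) = (½)*(-15) = -15/2)
N(f) = 8 - (-4 + 11*I*√6/6)² (N(f) = 8 - (11*I*√6/6 - 4)² = 8 - (-4 + 11*I*√6/6)²)
-61815 - N(J(10)) = -61815 - (73/6 + 44*I*√6/3) = -61815 + (-73/6 - 44*I*√6/3) = -370963/6 - 44*I*√6/3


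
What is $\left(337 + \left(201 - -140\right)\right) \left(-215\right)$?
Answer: $-145770$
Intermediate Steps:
$\left(337 + \left(201 - -140\right)\right) \left(-215\right) = \left(337 + \left(201 + 140\right)\right) \left(-215\right) = \left(337 + 341\right) \left(-215\right) = 678 \left(-215\right) = -145770$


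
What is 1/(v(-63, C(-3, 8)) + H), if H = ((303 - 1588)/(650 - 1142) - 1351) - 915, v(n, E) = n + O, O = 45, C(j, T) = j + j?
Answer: -492/1122443 ≈ -0.00043833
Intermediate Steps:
C(j, T) = 2*j
v(n, E) = 45 + n (v(n, E) = n + 45 = 45 + n)
H = -1113587/492 (H = (-1285/(-492) - 1351) - 915 = (-1285*(-1/492) - 1351) - 915 = (1285/492 - 1351) - 915 = -663407/492 - 915 = -1113587/492 ≈ -2263.4)
1/(v(-63, C(-3, 8)) + H) = 1/((45 - 63) - 1113587/492) = 1/(-18 - 1113587/492) = 1/(-1122443/492) = -492/1122443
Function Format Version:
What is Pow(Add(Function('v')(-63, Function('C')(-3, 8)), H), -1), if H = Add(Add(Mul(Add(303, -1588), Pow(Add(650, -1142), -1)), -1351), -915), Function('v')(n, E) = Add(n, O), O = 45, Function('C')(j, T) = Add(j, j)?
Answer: Rational(-492, 1122443) ≈ -0.00043833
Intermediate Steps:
Function('C')(j, T) = Mul(2, j)
Function('v')(n, E) = Add(45, n) (Function('v')(n, E) = Add(n, 45) = Add(45, n))
H = Rational(-1113587, 492) (H = Add(Add(Mul(-1285, Pow(-492, -1)), -1351), -915) = Add(Add(Mul(-1285, Rational(-1, 492)), -1351), -915) = Add(Add(Rational(1285, 492), -1351), -915) = Add(Rational(-663407, 492), -915) = Rational(-1113587, 492) ≈ -2263.4)
Pow(Add(Function('v')(-63, Function('C')(-3, 8)), H), -1) = Pow(Add(Add(45, -63), Rational(-1113587, 492)), -1) = Pow(Add(-18, Rational(-1113587, 492)), -1) = Pow(Rational(-1122443, 492), -1) = Rational(-492, 1122443)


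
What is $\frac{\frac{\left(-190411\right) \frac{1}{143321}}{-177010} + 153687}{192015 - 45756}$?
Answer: $\frac{3898923957214681}{3710481166464390} \approx 1.0508$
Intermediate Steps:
$\frac{\frac{\left(-190411\right) \frac{1}{143321}}{-177010} + 153687}{192015 - 45756} = \frac{\left(-190411\right) \frac{1}{143321} \left(- \frac{1}{177010}\right) + 153687}{146259} = \left(\left(- \frac{190411}{143321}\right) \left(- \frac{1}{177010}\right) + 153687\right) \frac{1}{146259} = \left(\frac{190411}{25369250210} + 153687\right) \frac{1}{146259} = \frac{3898923957214681}{25369250210} \cdot \frac{1}{146259} = \frac{3898923957214681}{3710481166464390}$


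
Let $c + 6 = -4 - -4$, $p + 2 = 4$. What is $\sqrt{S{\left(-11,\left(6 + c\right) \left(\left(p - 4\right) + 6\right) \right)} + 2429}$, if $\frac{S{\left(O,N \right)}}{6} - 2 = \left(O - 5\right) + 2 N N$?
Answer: $\sqrt{2345} \approx 48.425$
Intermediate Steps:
$p = 2$ ($p = -2 + 4 = 2$)
$c = -6$ ($c = -6 - 0 = -6 + \left(-4 + 4\right) = -6 + 0 = -6$)
$S{\left(O,N \right)} = -18 + 6 O + 12 N^{2}$ ($S{\left(O,N \right)} = 12 + 6 \left(\left(O - 5\right) + 2 N N\right) = 12 + 6 \left(\left(-5 + O\right) + 2 N^{2}\right) = 12 + 6 \left(-5 + O + 2 N^{2}\right) = 12 + \left(-30 + 6 O + 12 N^{2}\right) = -18 + 6 O + 12 N^{2}$)
$\sqrt{S{\left(-11,\left(6 + c\right) \left(\left(p - 4\right) + 6\right) \right)} + 2429} = \sqrt{\left(-18 + 6 \left(-11\right) + 12 \left(\left(6 - 6\right) \left(\left(2 - 4\right) + 6\right)\right)^{2}\right) + 2429} = \sqrt{\left(-18 - 66 + 12 \left(0 \left(-2 + 6\right)\right)^{2}\right) + 2429} = \sqrt{\left(-18 - 66 + 12 \left(0 \cdot 4\right)^{2}\right) + 2429} = \sqrt{\left(-18 - 66 + 12 \cdot 0^{2}\right) + 2429} = \sqrt{\left(-18 - 66 + 12 \cdot 0\right) + 2429} = \sqrt{\left(-18 - 66 + 0\right) + 2429} = \sqrt{-84 + 2429} = \sqrt{2345}$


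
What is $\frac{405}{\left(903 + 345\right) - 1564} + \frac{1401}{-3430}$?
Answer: $- \frac{915933}{541940} \approx -1.6901$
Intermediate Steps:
$\frac{405}{\left(903 + 345\right) - 1564} + \frac{1401}{-3430} = \frac{405}{1248 - 1564} + 1401 \left(- \frac{1}{3430}\right) = \frac{405}{-316} - \frac{1401}{3430} = 405 \left(- \frac{1}{316}\right) - \frac{1401}{3430} = - \frac{405}{316} - \frac{1401}{3430} = - \frac{915933}{541940}$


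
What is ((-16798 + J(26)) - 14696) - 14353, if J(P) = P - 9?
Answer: -45830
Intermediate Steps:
J(P) = -9 + P
((-16798 + J(26)) - 14696) - 14353 = ((-16798 + (-9 + 26)) - 14696) - 14353 = ((-16798 + 17) - 14696) - 14353 = (-16781 - 14696) - 14353 = -31477 - 14353 = -45830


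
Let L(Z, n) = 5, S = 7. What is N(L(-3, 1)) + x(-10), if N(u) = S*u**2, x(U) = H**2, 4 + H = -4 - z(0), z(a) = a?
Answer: 239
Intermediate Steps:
H = -8 (H = -4 + (-4 - 1*0) = -4 + (-4 + 0) = -4 - 4 = -8)
x(U) = 64 (x(U) = (-8)**2 = 64)
N(u) = 7*u**2
N(L(-3, 1)) + x(-10) = 7*5**2 + 64 = 7*25 + 64 = 175 + 64 = 239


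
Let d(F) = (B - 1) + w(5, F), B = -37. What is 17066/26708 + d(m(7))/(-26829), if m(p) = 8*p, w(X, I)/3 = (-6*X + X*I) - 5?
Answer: 19965829/32570406 ≈ 0.61301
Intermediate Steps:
w(X, I) = -15 - 18*X + 3*I*X (w(X, I) = 3*((-6*X + X*I) - 5) = 3*((-6*X + I*X) - 5) = 3*(-5 - 6*X + I*X) = -15 - 18*X + 3*I*X)
d(F) = -143 + 15*F (d(F) = (-37 - 1) + (-15 - 18*5 + 3*F*5) = -38 + (-15 - 90 + 15*F) = -38 + (-105 + 15*F) = -143 + 15*F)
17066/26708 + d(m(7))/(-26829) = 17066/26708 + (-143 + 15*(8*7))/(-26829) = 17066*(1/26708) + (-143 + 15*56)*(-1/26829) = 8533/13354 + (-143 + 840)*(-1/26829) = 8533/13354 + 697*(-1/26829) = 8533/13354 - 697/26829 = 19965829/32570406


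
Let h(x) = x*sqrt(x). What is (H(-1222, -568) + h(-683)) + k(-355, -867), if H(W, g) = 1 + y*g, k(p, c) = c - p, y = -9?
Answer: 4601 - 683*I*sqrt(683) ≈ 4601.0 - 17850.0*I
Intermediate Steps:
H(W, g) = 1 - 9*g
h(x) = x**(3/2)
(H(-1222, -568) + h(-683)) + k(-355, -867) = ((1 - 9*(-568)) + (-683)**(3/2)) + (-867 - 1*(-355)) = ((1 + 5112) - 683*I*sqrt(683)) + (-867 + 355) = (5113 - 683*I*sqrt(683)) - 512 = 4601 - 683*I*sqrt(683)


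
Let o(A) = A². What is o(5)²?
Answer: 625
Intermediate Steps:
o(5)² = (5²)² = 25² = 625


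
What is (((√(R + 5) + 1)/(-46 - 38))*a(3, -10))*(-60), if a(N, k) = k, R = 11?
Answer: -250/7 ≈ -35.714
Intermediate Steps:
(((√(R + 5) + 1)/(-46 - 38))*a(3, -10))*(-60) = (((√(11 + 5) + 1)/(-46 - 38))*(-10))*(-60) = (((√16 + 1)/(-84))*(-10))*(-60) = (((4 + 1)*(-1/84))*(-10))*(-60) = ((5*(-1/84))*(-10))*(-60) = -5/84*(-10)*(-60) = (25/42)*(-60) = -250/7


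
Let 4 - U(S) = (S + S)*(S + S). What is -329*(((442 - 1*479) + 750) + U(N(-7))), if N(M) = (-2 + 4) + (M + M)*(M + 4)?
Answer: 2311883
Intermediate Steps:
N(M) = 2 + 2*M*(4 + M) (N(M) = 2 + (2*M)*(4 + M) = 2 + 2*M*(4 + M))
U(S) = 4 - 4*S**2 (U(S) = 4 - (S + S)*(S + S) = 4 - 2*S*2*S = 4 - 4*S**2)
-329*(((442 - 1*479) + 750) + U(N(-7))) = -329*(((442 - 1*479) + 750) + (4 - 4*(2 + 2*(-7)**2 + 8*(-7))**2)) = -329*(((442 - 479) + 750) + (4 - 4*(2 + 2*49 - 56)**2)) = -329*((-37 + 750) + (4 - 4*(2 + 98 - 56)**2)) = -329*(713 + (4 - 4*44**2)) = -329*(713 + (4 - 4*1936)) = -329*(713 + (4 - 7744)) = -329*(713 - 7740) = -329*(-7027) = 2311883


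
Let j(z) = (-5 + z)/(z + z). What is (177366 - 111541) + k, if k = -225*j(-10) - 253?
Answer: 261613/4 ≈ 65403.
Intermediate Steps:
j(z) = (-5 + z)/(2*z) (j(z) = (-5 + z)/((2*z)) = (-5 + z)*(1/(2*z)) = (-5 + z)/(2*z))
k = -1687/4 (k = -225*(-5 - 10)/(2*(-10)) - 253 = -225*(-1)*(-15)/(2*10) - 253 = -225*3/4 - 253 = -675/4 - 253 = -1687/4 ≈ -421.75)
(177366 - 111541) + k = (177366 - 111541) - 1687/4 = 65825 - 1687/4 = 261613/4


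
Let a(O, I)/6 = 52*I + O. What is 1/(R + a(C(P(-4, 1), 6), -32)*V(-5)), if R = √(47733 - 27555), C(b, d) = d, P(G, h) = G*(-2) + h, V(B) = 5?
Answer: -8290/412341237 - √2242/824682474 ≈ -2.0162e-5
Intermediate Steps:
P(G, h) = h - 2*G (P(G, h) = -2*G + h = h - 2*G)
a(O, I) = 6*O + 312*I (a(O, I) = 6*(52*I + O) = 6*(O + 52*I) = 6*O + 312*I)
R = 3*√2242 (R = √20178 = 3*√2242 ≈ 142.05)
1/(R + a(C(P(-4, 1), 6), -32)*V(-5)) = 1/(3*√2242 + (6*6 + 312*(-32))*5) = 1/(3*√2242 + (36 - 9984)*5) = 1/(3*√2242 - 9948*5) = 1/(3*√2242 - 49740) = 1/(-49740 + 3*√2242)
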